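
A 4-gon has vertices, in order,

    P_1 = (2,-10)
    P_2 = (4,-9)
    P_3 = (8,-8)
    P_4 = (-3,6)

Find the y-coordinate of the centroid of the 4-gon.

-203/52

Apply the shoelace formula. First the cross-terms c_i = x_i·y_{i+1} − x_{i+1}·y_i:
  22, 40, 24, 18  ⇒  2A = 104, A = 52.
Then Σ (y_i + y_{i+1})·c_i = -1218, so ȳ = -1218 / (6·52) = -203/52.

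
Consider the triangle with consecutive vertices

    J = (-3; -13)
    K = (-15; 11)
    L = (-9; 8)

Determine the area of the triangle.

54

J→K: (-3)(11) − (-15)(-13) = -228
K→L: (-15)(8) − (-9)(11) = -21
L→J: (-9)(-13) − (-3)(8) = 141
Σ = -108
Area = |Σ|/2 = 54.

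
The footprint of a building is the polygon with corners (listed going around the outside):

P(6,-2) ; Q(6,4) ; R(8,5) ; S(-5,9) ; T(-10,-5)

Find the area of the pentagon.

Apply Gauss's area formula: 2A = Σ (x_i·y_{i+1} − x_{i+1}·y_i), indices taken mod 5.
Cross-terms: 36, -2, 97, 115, 50  ⇒  Σ = 296
Area = |Σ|/2 = 148.

148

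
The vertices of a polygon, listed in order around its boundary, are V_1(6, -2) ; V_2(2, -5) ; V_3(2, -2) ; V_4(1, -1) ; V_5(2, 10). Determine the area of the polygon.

36

Apply the shoelace (surveyor's) formula: 2A = Σ (x_i·y_{i+1} − x_{i+1}·y_i), indices taken mod 5.
Σ = (-26) + (6) + (0) + (12) + (-64) = -72
Area = |Σ|/2 = 36.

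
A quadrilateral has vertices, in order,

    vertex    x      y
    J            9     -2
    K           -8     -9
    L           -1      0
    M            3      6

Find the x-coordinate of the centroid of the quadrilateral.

187/129

Apply Gauss's area formula. First the cross-terms c_i = x_i·y_{i+1} − x_{i+1}·y_i:
  -97, -9, -6, -60  ⇒  2A = -172, A = -86.
Then Σ (x_i + x_{i+1})·c_i = -748, so x̄ = -748 / (6·(-86)) = 187/129.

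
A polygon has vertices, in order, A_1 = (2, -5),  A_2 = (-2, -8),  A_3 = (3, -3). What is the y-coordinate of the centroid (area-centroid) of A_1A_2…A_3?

Apply the shoelace formula. First the cross-terms c_i = x_i·y_{i+1} − x_{i+1}·y_i:
  -26, 30, -9  ⇒  2A = -5, A = -2.5.
Then Σ (y_i + y_{i+1})·c_i = 80, so ȳ = 80 / (6·(-2.5)) = -16/3.

-16/3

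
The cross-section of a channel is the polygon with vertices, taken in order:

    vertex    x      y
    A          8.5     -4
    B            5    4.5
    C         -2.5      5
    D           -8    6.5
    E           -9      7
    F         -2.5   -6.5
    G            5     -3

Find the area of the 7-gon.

Σ = (58.25) + (36.25) + (23.75) + (2.5) + (76) + (40) + (5.5) = 242.25
Area = |Σ|/2 = 121.125.

121.125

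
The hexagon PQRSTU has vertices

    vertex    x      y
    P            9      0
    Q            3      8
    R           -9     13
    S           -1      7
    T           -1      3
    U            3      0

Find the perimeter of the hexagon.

|PQ| = √((-6)² + (8)²) = √100 = 10
|QR| = √((-12)² + (5)²) = √169 = 13
|RS| = √((8)² + (-6)²) = √100 = 10
|ST| = √((0)² + (-4)²) = √16 = 4
|TU| = √((4)² + (-3)²) = √25 = 5
|UP| = √((6)² + (0)²) = √36 = 6
Perimeter = 10 + 13 + 10 + 4 + 5 + 6 = 48.

48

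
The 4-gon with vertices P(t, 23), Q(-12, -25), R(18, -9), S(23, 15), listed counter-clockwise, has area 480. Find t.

Write out the shoelace sum; only the two edges meeting at P involve t:
2·Area = [(23·23 − t·15) + (t·(-25) − (-12)·23)] + 1035
       = -40·t + 1840 = 960
⇒ t = 22.

22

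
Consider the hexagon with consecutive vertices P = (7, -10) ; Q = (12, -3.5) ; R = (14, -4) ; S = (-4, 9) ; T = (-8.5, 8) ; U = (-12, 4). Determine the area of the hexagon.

202.5

Cross-terms: 95.5, 1, 110, 44.5, 62, 92  ⇒  Σ = 405
Area = |Σ|/2 = 202.5.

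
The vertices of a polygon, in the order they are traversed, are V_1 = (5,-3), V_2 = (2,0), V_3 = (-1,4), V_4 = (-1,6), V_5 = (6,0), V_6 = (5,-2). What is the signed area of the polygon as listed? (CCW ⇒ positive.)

-20.5

Σ = (6) + (8) + (-2) + (-36) + (-12) + (-5) = -41
Signed area = Σ/2 = -20.5 (negative ⇒ clockwise traversal).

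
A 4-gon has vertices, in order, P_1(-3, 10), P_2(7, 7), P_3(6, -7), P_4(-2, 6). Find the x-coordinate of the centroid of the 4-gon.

Apply the shoelace formula. First the cross-terms c_i = x_i·y_{i+1} − x_{i+1}·y_i:
  -91, -91, 22, -2  ⇒  2A = -162, A = -81.
Then Σ (x_i + x_{i+1})·c_i = -1449, so x̄ = -1449 / (6·(-81)) = 161/54.

161/54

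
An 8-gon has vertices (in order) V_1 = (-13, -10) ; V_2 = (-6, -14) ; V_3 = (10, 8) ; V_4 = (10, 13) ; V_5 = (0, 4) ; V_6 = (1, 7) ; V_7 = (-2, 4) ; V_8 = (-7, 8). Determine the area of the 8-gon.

Apply the surveyor's formula: 2A = Σ (x_i·y_{i+1} − x_{i+1}·y_i), indices taken mod 8.
Σ = (122) + (92) + (50) + (40) + (-4) + (18) + (12) + (174) = 504
Area = |Σ|/2 = 252.

252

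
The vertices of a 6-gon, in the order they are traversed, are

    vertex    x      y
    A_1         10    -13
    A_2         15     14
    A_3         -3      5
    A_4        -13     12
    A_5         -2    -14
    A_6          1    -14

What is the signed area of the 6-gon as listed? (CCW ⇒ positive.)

Apply Gauss's area formula: 2A = Σ (x_i·y_{i+1} − x_{i+1}·y_i), indices taken mod 6.
Σ = (335) + (117) + (29) + (206) + (42) + (127) = 856
Signed area = Σ/2 = 428 (positive ⇒ counter-clockwise traversal).

428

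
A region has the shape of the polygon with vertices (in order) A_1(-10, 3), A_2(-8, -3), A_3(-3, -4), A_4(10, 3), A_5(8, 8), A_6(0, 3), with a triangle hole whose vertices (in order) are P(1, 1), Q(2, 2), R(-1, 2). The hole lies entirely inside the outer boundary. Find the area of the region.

107.5

Outer boundary:
A_1→A_2: (-10)(-3) − (-8)(3) = 54
A_2→A_3: (-8)(-4) − (-3)(-3) = 23
A_3→A_4: (-3)(3) − (10)(-4) = 31
A_4→A_5: (10)(8) − (8)(3) = 56
A_5→A_6: (8)(3) − (0)(8) = 24
A_6→A_1: (0)(3) − (-10)(3) = 30
Σ = 218
Area = |Σ|/2 = 109.
Hole:
Apply Gauss's area formula: 2A = Σ (x_i·y_{i+1} − x_{i+1}·y_i), indices taken mod 3.
Σ = (0) + (6) + (-3) = 3
Area = |Σ|/2 = 1.5.
Net area = 109 − 1.5 = 107.5.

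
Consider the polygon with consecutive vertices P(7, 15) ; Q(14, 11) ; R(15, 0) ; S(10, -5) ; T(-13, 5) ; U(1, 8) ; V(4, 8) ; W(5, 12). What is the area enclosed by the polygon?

261

P→Q: (7)(11) − (14)(15) = -133
Q→R: (14)(0) − (15)(11) = -165
R→S: (15)(-5) − (10)(0) = -75
S→T: (10)(5) − (-13)(-5) = -15
T→U: (-13)(8) − (1)(5) = -109
U→V: (1)(8) − (4)(8) = -24
V→W: (4)(12) − (5)(8) = 8
W→P: (5)(15) − (7)(12) = -9
Σ = -522
Area = |Σ|/2 = 261.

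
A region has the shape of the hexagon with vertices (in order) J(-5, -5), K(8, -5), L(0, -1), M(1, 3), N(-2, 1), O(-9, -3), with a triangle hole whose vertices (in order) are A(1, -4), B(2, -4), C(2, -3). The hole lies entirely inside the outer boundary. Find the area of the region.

54.5

Outer boundary:
Apply the shoelace formula: 2A = Σ (x_i·y_{i+1} − x_{i+1}·y_i), indices taken mod 6.
Σ = (65) + (-8) + (1) + (7) + (15) + (30) = 110
Area = |Σ|/2 = 55.
Hole:
A→B: (1)(-4) − (2)(-4) = 4
B→C: (2)(-3) − (2)(-4) = 2
C→A: (2)(-4) − (1)(-3) = -5
Σ = 1
Area = |Σ|/2 = 0.5.
Net area = 55 − 0.5 = 54.5.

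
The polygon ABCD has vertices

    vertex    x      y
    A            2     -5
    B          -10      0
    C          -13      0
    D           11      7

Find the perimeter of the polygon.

56

|AB| = √((-12)² + (5)²) = √169 = 13
|BC| = √((-3)² + (0)²) = √9 = 3
|CD| = √((24)² + (7)²) = √625 = 25
|DA| = √((-9)² + (-12)²) = √225 = 15
Perimeter = 13 + 3 + 25 + 15 = 56.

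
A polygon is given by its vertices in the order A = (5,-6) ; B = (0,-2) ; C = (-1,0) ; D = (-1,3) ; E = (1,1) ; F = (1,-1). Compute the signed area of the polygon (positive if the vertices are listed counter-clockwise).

Apply Gauss's area formula: 2A = Σ (x_i·y_{i+1} − x_{i+1}·y_i), indices taken mod 6.
Σ = (-10) + (-2) + (-3) + (-4) + (-2) + (-1) = -22
Signed area = Σ/2 = -11 (negative ⇒ clockwise traversal).

-11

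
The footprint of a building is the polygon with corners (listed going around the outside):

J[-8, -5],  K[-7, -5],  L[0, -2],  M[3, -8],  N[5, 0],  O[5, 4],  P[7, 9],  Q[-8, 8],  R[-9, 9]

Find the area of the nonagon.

Cross-terms: 5, 14, 6, 40, 20, 17, 128, 0, 117  ⇒  Σ = 347
Area = |Σ|/2 = 173.5.

173.5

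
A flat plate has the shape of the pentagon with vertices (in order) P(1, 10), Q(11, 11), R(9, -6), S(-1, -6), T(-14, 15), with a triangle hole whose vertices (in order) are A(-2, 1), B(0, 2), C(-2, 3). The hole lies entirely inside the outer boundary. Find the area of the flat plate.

Outer boundary:
Cross-terms: -99, -165, -60, -99, -155  ⇒  Σ = -578
Area = |Σ|/2 = 289.
Hole:
A→B: (-2)(2) − (0)(1) = -4
B→C: (0)(3) − (-2)(2) = 4
C→A: (-2)(1) − (-2)(3) = 4
Σ = 4
Area = |Σ|/2 = 2.
Net area = 289 − 2 = 287.

287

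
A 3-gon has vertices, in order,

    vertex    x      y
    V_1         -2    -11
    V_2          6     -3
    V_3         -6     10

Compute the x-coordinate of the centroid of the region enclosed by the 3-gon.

-2/3

Apply the shoelace (surveyor's) formula. First the cross-terms c_i = x_i·y_{i+1} − x_{i+1}·y_i:
  72, 42, 86  ⇒  2A = 200, A = 100.
Then Σ (x_i + x_{i+1})·c_i = -400, so x̄ = -400 / (6·100) = -2/3.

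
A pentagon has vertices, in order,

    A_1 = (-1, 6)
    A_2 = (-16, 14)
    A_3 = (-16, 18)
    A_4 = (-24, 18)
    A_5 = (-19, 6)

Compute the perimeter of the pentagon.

|A_1A_2| = √((-15)² + (8)²) = √289 = 17
|A_2A_3| = √((0)² + (4)²) = √16 = 4
|A_3A_4| = √((-8)² + (0)²) = √64 = 8
|A_4A_5| = √((5)² + (-12)²) = √169 = 13
|A_5A_1| = √((18)² + (0)²) = √324 = 18
Perimeter = 17 + 4 + 8 + 13 + 18 = 60.

60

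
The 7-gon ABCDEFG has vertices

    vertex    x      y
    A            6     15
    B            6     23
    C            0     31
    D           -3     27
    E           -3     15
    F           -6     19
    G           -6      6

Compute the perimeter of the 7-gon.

68

|AB| = √((0)² + (8)²) = √64 = 8
|BC| = √((-6)² + (8)²) = √100 = 10
|CD| = √((-3)² + (-4)²) = √25 = 5
|DE| = √((0)² + (-12)²) = √144 = 12
|EF| = √((-3)² + (4)²) = √25 = 5
|FG| = √((0)² + (-13)²) = √169 = 13
|GA| = √((12)² + (9)²) = √225 = 15
Perimeter = 8 + 10 + 5 + 12 + 5 + 13 + 15 = 68.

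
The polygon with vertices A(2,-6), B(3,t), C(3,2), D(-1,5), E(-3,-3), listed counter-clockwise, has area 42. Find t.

-1

The doubled signed area Σ (x_i y_{i+1} − x_{i+1} y_i) is linear in t.
With t=0 it equals 83; the coefficient of t is -1 (from the two edges through B).
So -1·t + 83 = 2·42 = 84 ⇒ t = -1.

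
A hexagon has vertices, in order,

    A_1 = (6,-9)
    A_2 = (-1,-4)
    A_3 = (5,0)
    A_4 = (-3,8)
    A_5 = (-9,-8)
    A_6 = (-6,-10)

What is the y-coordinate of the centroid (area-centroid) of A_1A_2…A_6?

Apply Gauss's area formula. First the cross-terms c_i = x_i·y_{i+1} − x_{i+1}·y_i:
  -33, 20, 40, 96, 42, 114  ⇒  2A = 279, A = 139.5.
Then Σ (y_i + y_{i+1})·c_i = -2253, so ȳ = -2253 / (6·139.5) = -751/279.

-751/279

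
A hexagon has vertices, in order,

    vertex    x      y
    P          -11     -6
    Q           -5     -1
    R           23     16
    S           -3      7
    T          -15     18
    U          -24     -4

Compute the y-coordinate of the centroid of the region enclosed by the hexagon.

Apply Gauss's area formula. First the cross-terms c_i = x_i·y_{i+1} − x_{i+1}·y_i:
  -19, -57, 209, 51, 492, 100  ⇒  2A = 776, A = 388.
Then Σ (y_i + y_{i+1})·c_i = 11248, so ȳ = 11248 / (6·388) = 1406/291.

1406/291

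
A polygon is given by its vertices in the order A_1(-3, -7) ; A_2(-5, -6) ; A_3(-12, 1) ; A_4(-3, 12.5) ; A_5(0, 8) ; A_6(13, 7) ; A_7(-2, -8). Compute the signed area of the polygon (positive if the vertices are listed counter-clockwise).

-234.5

Apply the surveyor's formula: 2A = Σ (x_i·y_{i+1} − x_{i+1}·y_i), indices taken mod 7.
Σ = (-17) + (-77) + (-147) + (-24) + (-104) + (-90) + (-10) = -469
Signed area = Σ/2 = -234.5 (negative ⇒ clockwise traversal).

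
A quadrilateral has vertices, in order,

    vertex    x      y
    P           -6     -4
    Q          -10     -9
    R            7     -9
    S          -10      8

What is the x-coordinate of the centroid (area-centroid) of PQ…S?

-3

Apply the surveyor's formula. First the cross-terms c_i = x_i·y_{i+1} − x_{i+1}·y_i:
  14, 153, -34, 88  ⇒  2A = 221, A = 110.5.
Then Σ (x_i + x_{i+1})·c_i = -1989, so x̄ = -1989 / (6·110.5) = -3.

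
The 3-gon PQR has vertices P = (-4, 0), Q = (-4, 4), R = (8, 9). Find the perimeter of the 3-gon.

32

|PQ| = √((0)² + (4)²) = √16 = 4
|QR| = √((12)² + (5)²) = √169 = 13
|RP| = √((-12)² + (-9)²) = √225 = 15
Perimeter = 4 + 13 + 15 = 32.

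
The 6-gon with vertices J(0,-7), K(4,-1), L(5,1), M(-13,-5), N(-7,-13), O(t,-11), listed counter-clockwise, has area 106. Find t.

-4

Write out the shoelace sum; only the two edges meeting at O involve t:
2·Area = [((-7)·(-11) − t·(-13)) + (t·(-7) − 0·(-11))] + 159
       = 6·t + 236 = 212
⇒ t = -4.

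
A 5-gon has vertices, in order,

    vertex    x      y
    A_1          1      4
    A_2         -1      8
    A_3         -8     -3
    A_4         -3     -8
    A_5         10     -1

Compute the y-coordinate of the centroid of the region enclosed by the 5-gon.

-125/129

Apply Gauss's area formula. First the cross-terms c_i = x_i·y_{i+1} − x_{i+1}·y_i:
  12, 67, 55, 83, 41  ⇒  2A = 258, A = 129.
Then Σ (y_i + y_{i+1})·c_i = -750, so ȳ = -750 / (6·129) = -125/129.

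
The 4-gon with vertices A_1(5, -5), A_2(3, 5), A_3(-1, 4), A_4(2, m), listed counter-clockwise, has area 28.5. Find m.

-3

Write out the shoelace sum; only the two edges meeting at A_4 involve m:
2·Area = [((-1)·m − 2·4) + (2·(-5) − 5·m)] + 57
       = -6·m + 39 = 57
⇒ m = -3.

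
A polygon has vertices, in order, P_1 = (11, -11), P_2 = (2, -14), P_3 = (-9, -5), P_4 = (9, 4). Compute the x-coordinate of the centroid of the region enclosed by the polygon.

604/201

Apply the surveyor's formula. First the cross-terms c_i = x_i·y_{i+1} − x_{i+1}·y_i:
  -132, -136, 9, -143  ⇒  2A = -402, A = -201.
Then Σ (x_i + x_{i+1})·c_i = -3624, so x̄ = -3624 / (6·(-201)) = 604/201.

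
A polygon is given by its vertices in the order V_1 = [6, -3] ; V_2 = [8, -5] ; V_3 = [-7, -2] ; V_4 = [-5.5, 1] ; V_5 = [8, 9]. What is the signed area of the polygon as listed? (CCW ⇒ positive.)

-105.25

Σ = (-6) + (-51) + (-18) + (-57.5) + (-78) = -210.5
Signed area = Σ/2 = -105.25 (negative ⇒ clockwise traversal).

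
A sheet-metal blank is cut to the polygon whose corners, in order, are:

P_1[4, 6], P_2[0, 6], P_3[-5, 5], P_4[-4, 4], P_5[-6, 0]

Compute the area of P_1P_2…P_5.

21

Σ = (24) + (30) + (0) + (24) + (-36) = 42
Area = |Σ|/2 = 21.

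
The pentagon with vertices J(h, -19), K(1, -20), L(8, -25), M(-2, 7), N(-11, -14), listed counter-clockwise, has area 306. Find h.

-23

The doubled signed area Σ (x_i y_{i+1} − x_{i+1} y_i) is linear in h.
With h=0 it equals 474; the coefficient of h is -6 (from the two edges through J).
So -6·h + 474 = 2·306 = 612 ⇒ h = -23.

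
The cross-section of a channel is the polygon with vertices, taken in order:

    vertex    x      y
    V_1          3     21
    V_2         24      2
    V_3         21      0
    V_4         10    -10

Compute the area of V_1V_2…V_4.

255

Apply the shoelace formula: 2A = Σ (x_i·y_{i+1} − x_{i+1}·y_i), indices taken mod 4.
Σ = (-498) + (-42) + (-210) + (240) = -510
Area = |Σ|/2 = 255.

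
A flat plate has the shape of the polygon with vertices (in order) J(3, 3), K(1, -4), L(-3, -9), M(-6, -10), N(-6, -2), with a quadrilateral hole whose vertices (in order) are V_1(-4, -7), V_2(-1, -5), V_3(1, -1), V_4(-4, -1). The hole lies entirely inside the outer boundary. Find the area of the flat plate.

Outer boundary:
Cross-terms: -15, -21, -24, -48, -12  ⇒  Σ = -120
Area = |Σ|/2 = 60.
Hole:
V_1→V_2: (-4)(-5) − (-1)(-7) = 13
V_2→V_3: (-1)(-1) − (1)(-5) = 6
V_3→V_4: (1)(-1) − (-4)(-1) = -5
V_4→V_1: (-4)(-7) − (-4)(-1) = 24
Σ = 38
Area = |Σ|/2 = 19.
Net area = 60 − 19 = 41.

41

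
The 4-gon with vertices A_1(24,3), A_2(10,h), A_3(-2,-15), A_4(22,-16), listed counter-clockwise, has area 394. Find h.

6

Write out the shoelace sum; only the two edges meeting at A_2 involve h:
2·Area = [(24·h − 10·3) + (10·(-15) − (-2)·h)] + 812
       = 26·h + 632 = 788
⇒ h = 6.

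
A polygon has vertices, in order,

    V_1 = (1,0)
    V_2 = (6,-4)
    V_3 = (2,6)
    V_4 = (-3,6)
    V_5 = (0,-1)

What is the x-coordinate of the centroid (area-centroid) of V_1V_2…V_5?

Apply the surveyor's formula. First the cross-terms c_i = x_i·y_{i+1} − x_{i+1}·y_i:
  -4, 44, 30, 3, 1  ⇒  2A = 74, A = 37.
Then Σ (x_i + x_{i+1})·c_i = 286, so x̄ = 286 / (6·37) = 143/111.

143/111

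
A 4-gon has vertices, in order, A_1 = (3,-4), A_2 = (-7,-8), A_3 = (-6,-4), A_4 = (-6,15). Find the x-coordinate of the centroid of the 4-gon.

Apply the surveyor's formula. First the cross-terms c_i = x_i·y_{i+1} − x_{i+1}·y_i:
  -52, -20, -114, -21  ⇒  2A = -207, A = -103.5.
Then Σ (x_i + x_{i+1})·c_i = 1899, so x̄ = 1899 / (6·(-103.5)) = -211/69.

-211/69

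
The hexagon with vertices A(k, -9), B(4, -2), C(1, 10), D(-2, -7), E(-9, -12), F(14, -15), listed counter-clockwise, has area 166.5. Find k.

The doubled signed area Σ (x_i y_{i+1} − x_{i+1} y_i) is linear in k.
With k=0 it equals 229; the coefficient of k is 13 (from the two edges through A).
So 13·k + 229 = 2·166.5 = 333 ⇒ k = 8.

8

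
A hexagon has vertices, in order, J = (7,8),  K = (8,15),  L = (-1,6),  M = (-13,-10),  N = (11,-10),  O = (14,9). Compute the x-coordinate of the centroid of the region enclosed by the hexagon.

Apply the shoelace (surveyor's) formula. First the cross-terms c_i = x_i·y_{i+1} − x_{i+1}·y_i:
  41, 63, 88, 240, 239, 49  ⇒  2A = 720, A = 360.
Then Σ (x_i + x_{i+1})·c_i = 6348, so x̄ = 6348 / (6·360) = 529/180.

529/180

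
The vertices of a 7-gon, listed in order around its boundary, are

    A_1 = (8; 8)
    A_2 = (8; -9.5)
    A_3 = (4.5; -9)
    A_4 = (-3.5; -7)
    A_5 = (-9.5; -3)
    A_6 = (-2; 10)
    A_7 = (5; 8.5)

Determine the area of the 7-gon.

Apply the surveyor's formula: 2A = Σ (x_i·y_{i+1} − x_{i+1}·y_i), indices taken mod 7.
A_1→A_2: (8)(-9.5) − (8)(8) = -140
A_2→A_3: (8)(-9) − (4.5)(-9.5) = -29.25
A_3→A_4: (4.5)(-7) − (-3.5)(-9) = -63
A_4→A_5: (-3.5)(-3) − (-9.5)(-7) = -56
A_5→A_6: (-9.5)(10) − (-2)(-3) = -101
A_6→A_7: (-2)(8.5) − (5)(10) = -67
A_7→A_1: (5)(8) − (8)(8.5) = -28
Σ = -484.25
Area = |Σ|/2 = 242.125.

242.125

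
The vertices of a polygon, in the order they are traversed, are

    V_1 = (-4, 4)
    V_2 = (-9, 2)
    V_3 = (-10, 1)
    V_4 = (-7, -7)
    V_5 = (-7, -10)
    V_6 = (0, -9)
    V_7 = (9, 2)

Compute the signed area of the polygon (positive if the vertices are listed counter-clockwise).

162.5

Cross-terms: 28, 11, 77, 21, 63, 81, 44  ⇒  Σ = 325
Signed area = Σ/2 = 162.5 (positive ⇒ counter-clockwise traversal).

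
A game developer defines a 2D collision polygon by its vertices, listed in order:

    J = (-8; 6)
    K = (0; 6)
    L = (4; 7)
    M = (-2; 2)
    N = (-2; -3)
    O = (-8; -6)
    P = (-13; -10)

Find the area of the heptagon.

Σ = (-48) + (-24) + (22) + (10) + (-12) + (2) + (-158) = -208
Area = |Σ|/2 = 104.

104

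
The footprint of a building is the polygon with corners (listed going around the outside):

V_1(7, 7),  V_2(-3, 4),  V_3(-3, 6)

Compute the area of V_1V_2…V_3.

Apply the shoelace formula: 2A = Σ (x_i·y_{i+1} − x_{i+1}·y_i), indices taken mod 3.
Σ = (49) + (-6) + (-63) = -20
Area = |Σ|/2 = 10.

10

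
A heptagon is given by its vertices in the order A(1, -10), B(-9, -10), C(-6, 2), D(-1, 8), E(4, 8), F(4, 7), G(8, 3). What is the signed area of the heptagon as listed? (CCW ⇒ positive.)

-197.5

Apply Gauss's area formula: 2A = Σ (x_i·y_{i+1} − x_{i+1}·y_i), indices taken mod 7.
Cross-terms: -100, -78, -46, -40, -4, -44, -83  ⇒  Σ = -395
Signed area = Σ/2 = -197.5 (negative ⇒ clockwise traversal).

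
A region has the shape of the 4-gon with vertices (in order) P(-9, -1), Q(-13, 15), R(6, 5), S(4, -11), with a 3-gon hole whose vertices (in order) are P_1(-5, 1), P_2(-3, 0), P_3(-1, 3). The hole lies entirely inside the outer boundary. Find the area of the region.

242

Outer boundary:
Apply Gauss's area formula: 2A = Σ (x_i·y_{i+1} − x_{i+1}·y_i), indices taken mod 4.
Cross-terms: -148, -155, -86, -103  ⇒  Σ = -492
Area = |Σ|/2 = 246.
Hole:
Apply the shoelace (surveyor's) formula: 2A = Σ (x_i·y_{i+1} − x_{i+1}·y_i), indices taken mod 3.
P_1→P_2: (-5)(0) − (-3)(1) = 3
P_2→P_3: (-3)(3) − (-1)(0) = -9
P_3→P_1: (-1)(1) − (-5)(3) = 14
Σ = 8
Area = |Σ|/2 = 4.
Net area = 246 − 4 = 242.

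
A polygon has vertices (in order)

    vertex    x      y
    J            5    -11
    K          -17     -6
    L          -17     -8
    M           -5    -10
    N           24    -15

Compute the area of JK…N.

Apply the surveyor's formula: 2A = Σ (x_i·y_{i+1} − x_{i+1}·y_i), indices taken mod 5.
Cross-terms: -217, 34, 130, 315, -189  ⇒  Σ = 73
Area = |Σ|/2 = 36.5.

36.5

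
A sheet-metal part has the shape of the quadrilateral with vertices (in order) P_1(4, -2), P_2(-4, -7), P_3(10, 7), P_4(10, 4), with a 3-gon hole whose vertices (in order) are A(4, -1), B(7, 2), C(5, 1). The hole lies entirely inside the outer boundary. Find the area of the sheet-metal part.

Outer boundary:
P_1→P_2: (4)(-7) − (-4)(-2) = -36
P_2→P_3: (-4)(7) − (10)(-7) = 42
P_3→P_4: (10)(4) − (10)(7) = -30
P_4→P_1: (10)(-2) − (4)(4) = -36
Σ = -60
Area = |Σ|/2 = 30.
Hole:
Apply the shoelace formula: 2A = Σ (x_i·y_{i+1} − x_{i+1}·y_i), indices taken mod 3.
Σ = (15) + (-3) + (-9) = 3
Area = |Σ|/2 = 1.5.
Net area = 30 − 1.5 = 28.5.

28.5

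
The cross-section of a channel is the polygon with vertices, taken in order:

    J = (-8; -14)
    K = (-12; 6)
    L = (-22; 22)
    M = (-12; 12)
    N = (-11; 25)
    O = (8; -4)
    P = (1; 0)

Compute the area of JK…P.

Apply the shoelace (surveyor's) formula: 2A = Σ (x_i·y_{i+1} − x_{i+1}·y_i), indices taken mod 7.
Σ = (-216) + (-132) + (0) + (-168) + (-156) + (4) + (-14) = -682
Area = |Σ|/2 = 341.

341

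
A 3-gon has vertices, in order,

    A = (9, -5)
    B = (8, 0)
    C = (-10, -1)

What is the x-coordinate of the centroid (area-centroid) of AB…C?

Apply the shoelace formula. First the cross-terms c_i = x_i·y_{i+1} − x_{i+1}·y_i:
  40, -8, 59  ⇒  2A = 91, A = 45.5.
Then Σ (x_i + x_{i+1})·c_i = 637, so x̄ = 637 / (6·45.5) = 7/3.

7/3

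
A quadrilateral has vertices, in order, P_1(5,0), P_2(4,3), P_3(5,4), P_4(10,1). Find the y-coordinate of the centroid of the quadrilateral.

Apply the shoelace (surveyor's) formula. First the cross-terms c_i = x_i·y_{i+1} − x_{i+1}·y_i:
  15, 1, -35, -5  ⇒  2A = -24, A = -12.
Then Σ (y_i + y_{i+1})·c_i = -128, so ȳ = -128 / (6·(-12)) = 16/9.

16/9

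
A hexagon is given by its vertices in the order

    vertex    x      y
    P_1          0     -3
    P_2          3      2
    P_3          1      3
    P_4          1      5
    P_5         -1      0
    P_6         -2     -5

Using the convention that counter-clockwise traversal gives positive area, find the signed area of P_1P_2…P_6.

Apply the surveyor's formula: 2A = Σ (x_i·y_{i+1} − x_{i+1}·y_i), indices taken mod 6.
Σ = (9) + (7) + (2) + (5) + (5) + (6) = 34
Signed area = Σ/2 = 17 (positive ⇒ counter-clockwise traversal).

17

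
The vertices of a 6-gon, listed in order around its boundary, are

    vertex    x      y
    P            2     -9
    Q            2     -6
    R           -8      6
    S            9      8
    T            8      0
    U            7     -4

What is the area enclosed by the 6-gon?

Apply Gauss's area formula: 2A = Σ (x_i·y_{i+1} − x_{i+1}·y_i), indices taken mod 6.
Cross-terms: 6, -36, -118, -64, -32, -55  ⇒  Σ = -299
Area = |Σ|/2 = 149.5.

149.5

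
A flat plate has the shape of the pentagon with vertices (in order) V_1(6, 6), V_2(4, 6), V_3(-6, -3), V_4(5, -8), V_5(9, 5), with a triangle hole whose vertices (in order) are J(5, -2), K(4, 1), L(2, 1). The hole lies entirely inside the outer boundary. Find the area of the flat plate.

107

Outer boundary:
V_1→V_2: (6)(6) − (4)(6) = 12
V_2→V_3: (4)(-3) − (-6)(6) = 24
V_3→V_4: (-6)(-8) − (5)(-3) = 63
V_4→V_5: (5)(5) − (9)(-8) = 97
V_5→V_1: (9)(6) − (6)(5) = 24
Σ = 220
Area = |Σ|/2 = 110.
Hole:
Apply the shoelace (surveyor's) formula: 2A = Σ (x_i·y_{i+1} − x_{i+1}·y_i), indices taken mod 3.
J→K: (5)(1) − (4)(-2) = 13
K→L: (4)(1) − (2)(1) = 2
L→J: (2)(-2) − (5)(1) = -9
Σ = 6
Area = |Σ|/2 = 3.
Net area = 110 − 3 = 107.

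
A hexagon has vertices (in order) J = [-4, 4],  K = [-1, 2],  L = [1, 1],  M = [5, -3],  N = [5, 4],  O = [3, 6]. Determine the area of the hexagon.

37

Apply the shoelace formula: 2A = Σ (x_i·y_{i+1} − x_{i+1}·y_i), indices taken mod 6.
Σ = (-4) + (-3) + (-8) + (35) + (18) + (36) = 74
Area = |Σ|/2 = 37.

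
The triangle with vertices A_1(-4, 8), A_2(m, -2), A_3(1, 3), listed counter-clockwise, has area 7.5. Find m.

3

Write out the shoelace sum; only the two edges meeting at A_2 involve m:
2·Area = [((-4)·(-2) − m·8) + (m·3 − 1·(-2))] + 20
       = -5·m + 30 = 15
⇒ m = 3.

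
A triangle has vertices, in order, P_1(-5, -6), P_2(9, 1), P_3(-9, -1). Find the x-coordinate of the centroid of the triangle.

-5/3

Apply the shoelace formula. First the cross-terms c_i = x_i·y_{i+1} − x_{i+1}·y_i:
  49, 0, 49  ⇒  2A = 98, A = 49.
Then Σ (x_i + x_{i+1})·c_i = -490, so x̄ = -490 / (6·49) = -5/3.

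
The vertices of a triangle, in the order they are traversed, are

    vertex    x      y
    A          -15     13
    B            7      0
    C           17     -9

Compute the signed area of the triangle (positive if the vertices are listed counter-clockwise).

-34

Σ = (-91) + (-63) + (86) = -68
Signed area = Σ/2 = -34 (negative ⇒ clockwise traversal).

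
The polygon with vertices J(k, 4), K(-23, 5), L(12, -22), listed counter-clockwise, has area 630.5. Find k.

Write out the shoelace sum; only the two edges meeting at J involve k:
2·Area = [(12·4 − k·(-22)) + (k·5 − (-23)·4)] + 446
       = 27·k + 586 = 1261
⇒ k = 25.

25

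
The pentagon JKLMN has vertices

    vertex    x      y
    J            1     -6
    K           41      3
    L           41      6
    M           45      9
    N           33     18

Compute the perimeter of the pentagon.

104

|JK| = √((40)² + (9)²) = √1681 = 41
|KL| = √((0)² + (3)²) = √9 = 3
|LM| = √((4)² + (3)²) = √25 = 5
|MN| = √((-12)² + (9)²) = √225 = 15
|NJ| = √((-32)² + (-24)²) = √1600 = 40
Perimeter = 41 + 3 + 5 + 15 + 40 = 104.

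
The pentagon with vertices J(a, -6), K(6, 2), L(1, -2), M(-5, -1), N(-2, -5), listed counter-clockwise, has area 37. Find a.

Write out the shoelace sum; only the two edges meeting at J involve a:
2·Area = [((-2)·(-6) − a·(-5)) + (a·2 − 6·(-6))] + -2
       = 7·a + 46 = 74
⇒ a = 4.

4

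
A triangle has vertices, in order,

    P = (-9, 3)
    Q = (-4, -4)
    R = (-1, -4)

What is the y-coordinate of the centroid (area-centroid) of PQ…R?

Apply the shoelace (surveyor's) formula. First the cross-terms c_i = x_i·y_{i+1} − x_{i+1}·y_i:
  48, 12, -39  ⇒  2A = 21, A = 10.5.
Then Σ (y_i + y_{i+1})·c_i = -105, so ȳ = -105 / (6·10.5) = -5/3.

-5/3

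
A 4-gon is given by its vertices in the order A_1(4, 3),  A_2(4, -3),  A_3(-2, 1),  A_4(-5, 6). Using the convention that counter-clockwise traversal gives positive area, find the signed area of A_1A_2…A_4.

Apply the surveyor's formula: 2A = Σ (x_i·y_{i+1} − x_{i+1}·y_i), indices taken mod 4.
Σ = (-24) + (-2) + (-7) + (-39) = -72
Signed area = Σ/2 = -36 (negative ⇒ clockwise traversal).

-36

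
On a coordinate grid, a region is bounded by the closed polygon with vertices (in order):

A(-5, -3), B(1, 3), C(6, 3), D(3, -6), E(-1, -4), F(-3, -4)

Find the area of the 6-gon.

54.5

Apply the shoelace (surveyor's) formula: 2A = Σ (x_i·y_{i+1} − x_{i+1}·y_i), indices taken mod 6.
A→B: (-5)(3) − (1)(-3) = -12
B→C: (1)(3) − (6)(3) = -15
C→D: (6)(-6) − (3)(3) = -45
D→E: (3)(-4) − (-1)(-6) = -18
E→F: (-1)(-4) − (-3)(-4) = -8
F→A: (-3)(-3) − (-5)(-4) = -11
Σ = -109
Area = |Σ|/2 = 54.5.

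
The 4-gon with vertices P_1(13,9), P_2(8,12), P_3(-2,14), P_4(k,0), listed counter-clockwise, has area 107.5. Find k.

Write out the shoelace sum; only the two edges meeting at P_4 involve k:
2·Area = [((-2)·0 − k·14) + (k·9 − 13·0)] + 220
       = -5·k + 220 = 215
⇒ k = 1.

1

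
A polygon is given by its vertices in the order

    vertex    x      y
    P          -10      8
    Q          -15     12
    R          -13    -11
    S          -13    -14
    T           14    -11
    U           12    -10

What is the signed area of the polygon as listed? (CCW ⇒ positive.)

Apply the shoelace (surveyor's) formula: 2A = Σ (x_i·y_{i+1} − x_{i+1}·y_i), indices taken mod 6.
Σ = (0) + (321) + (39) + (339) + (-8) + (-4) = 687
Signed area = Σ/2 = 343.5 (positive ⇒ counter-clockwise traversal).

343.5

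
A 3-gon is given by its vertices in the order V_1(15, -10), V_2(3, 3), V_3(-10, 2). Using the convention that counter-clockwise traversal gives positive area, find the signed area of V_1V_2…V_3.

90.5

Σ = (75) + (36) + (70) = 181
Signed area = Σ/2 = 90.5 (positive ⇒ counter-clockwise traversal).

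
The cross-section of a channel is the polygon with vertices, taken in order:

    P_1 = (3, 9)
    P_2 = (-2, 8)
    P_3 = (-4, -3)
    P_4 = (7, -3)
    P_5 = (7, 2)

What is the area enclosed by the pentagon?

102.5

Apply Gauss's area formula: 2A = Σ (x_i·y_{i+1} − x_{i+1}·y_i), indices taken mod 5.
Σ = (42) + (38) + (33) + (35) + (57) = 205
Area = |Σ|/2 = 102.5.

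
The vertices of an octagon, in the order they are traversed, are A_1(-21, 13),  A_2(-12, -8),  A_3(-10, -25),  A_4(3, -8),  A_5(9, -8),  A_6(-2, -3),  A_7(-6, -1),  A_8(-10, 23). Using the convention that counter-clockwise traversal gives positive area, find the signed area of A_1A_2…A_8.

446.5

Apply the shoelace formula: 2A = Σ (x_i·y_{i+1} − x_{i+1}·y_i), indices taken mod 8.
Cross-terms: 324, 220, 155, 48, -43, -16, -148, 353  ⇒  Σ = 893
Signed area = Σ/2 = 446.5 (positive ⇒ counter-clockwise traversal).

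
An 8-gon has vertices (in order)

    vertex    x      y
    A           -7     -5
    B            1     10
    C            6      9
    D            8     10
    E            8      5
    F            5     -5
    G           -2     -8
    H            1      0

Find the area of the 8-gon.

140

A→B: (-7)(10) − (1)(-5) = -65
B→C: (1)(9) − (6)(10) = -51
C→D: (6)(10) − (8)(9) = -12
D→E: (8)(5) − (8)(10) = -40
E→F: (8)(-5) − (5)(5) = -65
F→G: (5)(-8) − (-2)(-5) = -50
G→H: (-2)(0) − (1)(-8) = 8
H→A: (1)(-5) − (-7)(0) = -5
Σ = -280
Area = |Σ|/2 = 140.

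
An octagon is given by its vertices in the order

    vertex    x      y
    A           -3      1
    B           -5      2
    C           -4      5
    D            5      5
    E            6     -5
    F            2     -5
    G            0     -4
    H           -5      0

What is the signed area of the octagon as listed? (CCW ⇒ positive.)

-85.5

Apply the surveyor's formula: 2A = Σ (x_i·y_{i+1} − x_{i+1}·y_i), indices taken mod 8.
Σ = (-1) + (-17) + (-45) + (-55) + (-20) + (-8) + (-20) + (-5) = -171
Signed area = Σ/2 = -85.5 (negative ⇒ clockwise traversal).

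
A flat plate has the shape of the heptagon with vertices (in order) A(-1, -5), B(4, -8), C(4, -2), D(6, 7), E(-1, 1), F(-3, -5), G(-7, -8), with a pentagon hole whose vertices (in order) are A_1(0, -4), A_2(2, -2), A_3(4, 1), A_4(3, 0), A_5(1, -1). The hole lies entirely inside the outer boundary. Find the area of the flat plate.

60.5

Outer boundary:
Σ = (28) + (24) + (40) + (13) + (8) + (-11) + (27) = 129
Area = |Σ|/2 = 64.5.
Hole:
A_1→A_2: (0)(-2) − (2)(-4) = 8
A_2→A_3: (2)(1) − (4)(-2) = 10
A_3→A_4: (4)(0) − (3)(1) = -3
A_4→A_5: (3)(-1) − (1)(0) = -3
A_5→A_1: (1)(-4) − (0)(-1) = -4
Σ = 8
Area = |Σ|/2 = 4.
Net area = 64.5 − 4 = 60.5.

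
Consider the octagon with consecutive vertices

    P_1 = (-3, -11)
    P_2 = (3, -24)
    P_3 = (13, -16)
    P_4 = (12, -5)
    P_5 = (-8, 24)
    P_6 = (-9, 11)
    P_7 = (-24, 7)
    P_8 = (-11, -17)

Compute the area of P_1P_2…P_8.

P_1→P_2: (-3)(-24) − (3)(-11) = 105
P_2→P_3: (3)(-16) − (13)(-24) = 264
P_3→P_4: (13)(-5) − (12)(-16) = 127
P_4→P_5: (12)(24) − (-8)(-5) = 248
P_5→P_6: (-8)(11) − (-9)(24) = 128
P_6→P_7: (-9)(7) − (-24)(11) = 201
P_7→P_8: (-24)(-17) − (-11)(7) = 485
P_8→P_1: (-11)(-11) − (-3)(-17) = 70
Σ = 1628
Area = |Σ|/2 = 814.

814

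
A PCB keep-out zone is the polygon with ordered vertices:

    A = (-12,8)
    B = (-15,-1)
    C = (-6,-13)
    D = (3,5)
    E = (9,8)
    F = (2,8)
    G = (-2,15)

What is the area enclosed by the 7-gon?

Apply the shoelace formula: 2A = Σ (x_i·y_{i+1} − x_{i+1}·y_i), indices taken mod 7.
Σ = (132) + (189) + (9) + (-21) + (56) + (46) + (164) = 575
Area = |Σ|/2 = 287.5.

287.5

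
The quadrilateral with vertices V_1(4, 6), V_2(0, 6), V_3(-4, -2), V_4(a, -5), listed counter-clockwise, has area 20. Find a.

The doubled signed area Σ (x_i y_{i+1} − x_{i+1} y_i) is linear in a.
With a=0 it equals 88; the coefficient of a is 8 (from the two edges through V_4).
So 8·a + 88 = 2·20 = 40 ⇒ a = -6.

-6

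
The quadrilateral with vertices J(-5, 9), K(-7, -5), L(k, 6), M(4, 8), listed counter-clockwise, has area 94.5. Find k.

Write out the shoelace sum; only the two edges meeting at L involve k:
2·Area = [((-7)·6 − k·(-5)) + (k·8 − 4·6)] + 164
       = 13·k + 98 = 189
⇒ k = 7.

7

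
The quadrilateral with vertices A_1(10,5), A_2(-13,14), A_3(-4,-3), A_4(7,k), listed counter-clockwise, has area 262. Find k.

The doubled signed area Σ (x_i y_{i+1} − x_{i+1} y_i) is linear in k.
With k=0 it equals 356; the coefficient of k is -14 (from the two edges through A_4).
So -14·k + 356 = 2·262 = 524 ⇒ k = -12.

-12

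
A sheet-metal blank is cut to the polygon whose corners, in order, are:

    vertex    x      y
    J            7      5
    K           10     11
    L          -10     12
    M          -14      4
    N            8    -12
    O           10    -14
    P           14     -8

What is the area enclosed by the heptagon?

385.5

Apply the shoelace formula: 2A = Σ (x_i·y_{i+1} − x_{i+1}·y_i), indices taken mod 7.
Σ = (27) + (230) + (128) + (136) + (8) + (116) + (126) = 771
Area = |Σ|/2 = 385.5.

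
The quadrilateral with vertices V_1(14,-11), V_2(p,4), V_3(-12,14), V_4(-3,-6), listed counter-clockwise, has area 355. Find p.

15

Write out the shoelace sum; only the two edges meeting at V_2 involve p:
2·Area = [(14·4 − p·(-11)) + (p·14 − (-12)·4)] + 231
       = 25·p + 335 = 710
⇒ p = 15.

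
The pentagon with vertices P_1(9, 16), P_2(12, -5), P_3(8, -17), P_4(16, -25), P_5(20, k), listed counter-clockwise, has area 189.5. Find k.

The doubled signed area Σ (x_i y_{i+1} − x_{i+1} y_i) is linear in k.
With k=0 it equals 491; the coefficient of k is 7 (from the two edges through P_5).
So 7·k + 491 = 2·189.5 = 379 ⇒ k = -16.

-16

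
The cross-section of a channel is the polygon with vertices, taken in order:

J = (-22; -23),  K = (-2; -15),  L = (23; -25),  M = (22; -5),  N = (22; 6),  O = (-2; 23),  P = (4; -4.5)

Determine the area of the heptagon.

Σ = (284) + (395) + (435) + (242) + (518) + (-83) + (-191) = 1600
Area = |Σ|/2 = 800.

800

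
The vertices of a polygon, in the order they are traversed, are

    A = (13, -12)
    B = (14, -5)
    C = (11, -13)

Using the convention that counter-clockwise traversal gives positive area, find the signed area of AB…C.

Apply Gauss's area formula: 2A = Σ (x_i·y_{i+1} − x_{i+1}·y_i), indices taken mod 3.
Σ = (103) + (-127) + (37) = 13
Signed area = Σ/2 = 6.5 (positive ⇒ counter-clockwise traversal).

6.5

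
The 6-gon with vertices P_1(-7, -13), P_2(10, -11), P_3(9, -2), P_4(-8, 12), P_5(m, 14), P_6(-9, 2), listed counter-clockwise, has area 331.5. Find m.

The doubled signed area Σ (x_i y_{i+1} − x_{i+1} y_i) is linear in m.
With m=0 it equals 523; the coefficient of m is -10 (from the two edges through P_5).
So -10·m + 523 = 2·331.5 = 663 ⇒ m = -14.

-14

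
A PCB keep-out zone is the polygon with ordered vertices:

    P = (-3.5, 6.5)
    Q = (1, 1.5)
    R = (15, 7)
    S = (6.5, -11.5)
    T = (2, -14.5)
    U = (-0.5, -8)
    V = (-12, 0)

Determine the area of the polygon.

Apply the shoelace formula: 2A = Σ (x_i·y_{i+1} − x_{i+1}·y_i), indices taken mod 7.
Σ = (-11.75) + (-15.5) + (-218) + (-71.25) + (-23.25) + (-96) + (-78) = -513.75
Area = |Σ|/2 = 256.875.

256.875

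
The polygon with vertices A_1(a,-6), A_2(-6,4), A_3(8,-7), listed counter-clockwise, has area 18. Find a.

The doubled signed area Σ (x_i y_{i+1} − x_{i+1} y_i) is linear in a.
With a=0 it equals -74; the coefficient of a is 11 (from the two edges through A_1).
So 11·a + -74 = 2·18 = 36 ⇒ a = 10.

10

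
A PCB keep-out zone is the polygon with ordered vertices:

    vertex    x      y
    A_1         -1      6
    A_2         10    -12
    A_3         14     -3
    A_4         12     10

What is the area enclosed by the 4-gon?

Apply the shoelace formula: 2A = Σ (x_i·y_{i+1} − x_{i+1}·y_i), indices taken mod 4.
A_1→A_2: (-1)(-12) − (10)(6) = -48
A_2→A_3: (10)(-3) − (14)(-12) = 138
A_3→A_4: (14)(10) − (12)(-3) = 176
A_4→A_1: (12)(6) − (-1)(10) = 82
Σ = 348
Area = |Σ|/2 = 174.

174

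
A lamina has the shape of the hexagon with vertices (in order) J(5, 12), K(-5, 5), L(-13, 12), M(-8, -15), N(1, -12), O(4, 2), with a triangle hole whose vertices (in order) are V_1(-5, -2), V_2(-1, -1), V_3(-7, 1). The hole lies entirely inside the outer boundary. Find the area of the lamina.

283

Outer boundary:
Apply the shoelace formula: 2A = Σ (x_i·y_{i+1} − x_{i+1}·y_i), indices taken mod 6.
J→K: (5)(5) − (-5)(12) = 85
K→L: (-5)(12) − (-13)(5) = 5
L→M: (-13)(-15) − (-8)(12) = 291
M→N: (-8)(-12) − (1)(-15) = 111
N→O: (1)(2) − (4)(-12) = 50
O→J: (4)(12) − (5)(2) = 38
Σ = 580
Area = |Σ|/2 = 290.
Hole:
Cross-terms: 3, -8, 19  ⇒  Σ = 14
Area = |Σ|/2 = 7.
Net area = 290 − 7 = 283.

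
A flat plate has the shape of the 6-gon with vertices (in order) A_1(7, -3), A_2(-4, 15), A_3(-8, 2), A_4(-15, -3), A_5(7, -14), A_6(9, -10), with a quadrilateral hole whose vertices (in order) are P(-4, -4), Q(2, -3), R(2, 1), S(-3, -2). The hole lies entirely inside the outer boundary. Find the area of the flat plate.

279

Outer boundary:
A_1→A_2: (7)(15) − (-4)(-3) = 93
A_2→A_3: (-4)(2) − (-8)(15) = 112
A_3→A_4: (-8)(-3) − (-15)(2) = 54
A_4→A_5: (-15)(-14) − (7)(-3) = 231
A_5→A_6: (7)(-10) − (9)(-14) = 56
A_6→A_1: (9)(-3) − (7)(-10) = 43
Σ = 589
Area = |Σ|/2 = 294.5.
Hole:
Apply Gauss's area formula: 2A = Σ (x_i·y_{i+1} − x_{i+1}·y_i), indices taken mod 4.
Σ = (20) + (8) + (-1) + (4) = 31
Area = |Σ|/2 = 15.5.
Net area = 294.5 − 15.5 = 279.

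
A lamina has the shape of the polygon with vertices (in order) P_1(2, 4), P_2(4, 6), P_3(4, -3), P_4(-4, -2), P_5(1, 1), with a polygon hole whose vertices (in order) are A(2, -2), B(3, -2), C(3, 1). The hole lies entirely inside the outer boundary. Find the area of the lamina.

28.5

Outer boundary:
P_1→P_2: (2)(6) − (4)(4) = -4
P_2→P_3: (4)(-3) − (4)(6) = -36
P_3→P_4: (4)(-2) − (-4)(-3) = -20
P_4→P_5: (-4)(1) − (1)(-2) = -2
P_5→P_1: (1)(4) − (2)(1) = 2
Σ = -60
Area = |Σ|/2 = 30.
Hole:
Apply the shoelace formula: 2A = Σ (x_i·y_{i+1} − x_{i+1}·y_i), indices taken mod 3.
A→B: (2)(-2) − (3)(-2) = 2
B→C: (3)(1) − (3)(-2) = 9
C→A: (3)(-2) − (2)(1) = -8
Σ = 3
Area = |Σ|/2 = 1.5.
Net area = 30 − 1.5 = 28.5.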